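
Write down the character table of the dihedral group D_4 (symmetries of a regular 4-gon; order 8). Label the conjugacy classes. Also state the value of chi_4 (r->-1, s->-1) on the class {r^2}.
Conjugacy classes: {e} of size 1, {r^2} of size 1, {r^1, r^3} of size 2, {s, sr^2, ...} of size 2, {sr, sr^3, ...} of size 2.
Character table:
  irrep \ class              {e} (size 1)  {r^2} (size 1)  {r^1, r^3} (size 2)  {s, sr^2, ...} (size 2)  {sr, sr^3, ...} (size 2)
  chi_1 (triv)               1             1               1                    1                        1                       
  chi_2 (sign: r->1, s->-1)  1             1               1                    -1                       -1                      
  chi_3 (r->-1, s->1)        1             1               -1                   1                        -1                      
  chi_4 (r->-1, s->-1)       1             1               -1                   -1                       1                       
  chi_5 (2d, j=1)            2             -2              0                    0                        0                       

Spot check: chi_4 (r->-1, s->-1) on {r^2} = 1.

Solution. D_4 has order 2*4 = 8 with 5 conjugacy classes, hence 5 irreducibles. Sum of squared dims 1 + 1 + 1 + 1 + 4 = 8 = |G|. Linear characters come from the abelianisation; the 2-dimensional irreps have character r^k -> 2*cos(2*pi*j*k/4), reflections -> 0.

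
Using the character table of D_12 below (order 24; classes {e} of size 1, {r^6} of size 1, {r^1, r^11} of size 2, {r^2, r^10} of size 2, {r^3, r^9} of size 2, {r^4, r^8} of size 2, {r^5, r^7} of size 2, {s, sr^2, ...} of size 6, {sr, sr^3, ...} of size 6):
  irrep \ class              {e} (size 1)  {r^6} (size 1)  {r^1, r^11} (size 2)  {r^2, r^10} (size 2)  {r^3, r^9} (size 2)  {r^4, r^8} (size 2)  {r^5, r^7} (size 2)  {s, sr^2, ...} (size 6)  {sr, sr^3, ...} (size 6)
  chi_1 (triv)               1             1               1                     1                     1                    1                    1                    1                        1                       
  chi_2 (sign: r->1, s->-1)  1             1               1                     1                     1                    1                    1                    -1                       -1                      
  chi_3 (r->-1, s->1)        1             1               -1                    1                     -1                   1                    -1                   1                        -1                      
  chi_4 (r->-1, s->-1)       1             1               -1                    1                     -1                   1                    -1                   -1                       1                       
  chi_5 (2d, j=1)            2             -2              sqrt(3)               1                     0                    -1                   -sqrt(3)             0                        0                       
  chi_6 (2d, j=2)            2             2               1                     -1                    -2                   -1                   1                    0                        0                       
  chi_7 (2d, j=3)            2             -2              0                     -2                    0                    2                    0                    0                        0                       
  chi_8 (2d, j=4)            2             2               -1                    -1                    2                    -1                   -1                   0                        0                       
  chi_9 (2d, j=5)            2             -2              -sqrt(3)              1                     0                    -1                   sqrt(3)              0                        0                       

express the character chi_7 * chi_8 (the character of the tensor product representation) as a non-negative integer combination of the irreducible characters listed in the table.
chi_7 tensor chi_8 = chi_5 + chi_9 (all other irreducibles have multiplicity 0).

Proof sketch: The character of a tensor product is the pointwise product (chi_7 * chi_8)(C) = chi_7(C) * chi_8(C):
  {e}: (2)*(2), {r^6}: (-2)*(2), {r^1, r^11}: (0)*(-1), {r^2, r^10}: (-2)*(-1), {r^3, r^9}: (0)*(2), {r^4, r^8}: (2)*(-1), {r^5, r^7}: (0)*(-1), {s, sr^2, ...}: (0)*(0), {sr, sr^3, ...}: (0)*(0)
so (chi_7 * chi_8) takes values
  {e} -> 4, {r^6} -> -4, {r^1, r^11} -> 0, {r^2, r^10} -> 2, {r^3, r^9} -> 0, {r^4, r^8} -> -2, {r^5, r^7} -> 0, {s, sr^2, ...} -> 0, {sr, sr^3, ...} -> 0.
Now take the inner product of this character with each irreducible chi from the table, <chi_7*chi_8, chi> = (1/24) sum_C |C| (chi_7*chi_8)(C) conj(chi(C)):
  <chi_7*chi_8, chi_1> = (1/24)[1*(4)*conj(1) + 1*(-4)*conj(1) + 2*(0)*conj(1) + 2*(2)*conj(1) + 2*(0)*conj(1) + 2*(-2)*conj(1) + 2*(0)*conj(1) + 6*(0)*conj(1) + 6*(0)*conj(1)]
      = (1/24)[(4) + (-4) + (0) + (4) + (0) + (-4) + (0) + (0) + (0)] = 0/24 = 0
  <chi_7*chi_8, chi_2> = (1/24)[1*(4)*conj(1) + 1*(-4)*conj(1) + 2*(0)*conj(1) + 2*(2)*conj(1) + 2*(0)*conj(1) + 2*(-2)*conj(1) + 2*(0)*conj(1) + 6*(0)*conj(-1) + 6*(0)*conj(-1)]
      = (1/24)[(4) + (-4) + (0) + (4) + (0) + (-4) + (0) + (0) + (0)] = 0/24 = 0
  <chi_7*chi_8, chi_3> = (1/24)[1*(4)*conj(1) + 1*(-4)*conj(1) + 2*(0)*conj(-1) + 2*(2)*conj(1) + 2*(0)*conj(-1) + 2*(-2)*conj(1) + 2*(0)*conj(-1) + 6*(0)*conj(1) + 6*(0)*conj(-1)]
      = (1/24)[(4) + (-4) + (0) + (4) + (0) + (-4) + (0) + (0) + (0)] = 0/24 = 0
  <chi_7*chi_8, chi_4> = (1/24)[1*(4)*conj(1) + 1*(-4)*conj(1) + 2*(0)*conj(-1) + 2*(2)*conj(1) + 2*(0)*conj(-1) + 2*(-2)*conj(1) + 2*(0)*conj(-1) + 6*(0)*conj(-1) + 6*(0)*conj(1)]
      = (1/24)[(4) + (-4) + (0) + (4) + (0) + (-4) + (0) + (0) + (0)] = 0/24 = 0
  <chi_7*chi_8, chi_5> = (1/24)[1*(4)*conj(2) + 1*(-4)*conj(-2) + 2*(0)*conj(sqrt(3)) + 2*(2)*conj(1) + 2*(0)*conj(0) + 2*(-2)*conj(-1) + 2*(0)*conj(-sqrt(3)) + 6*(0)*conj(0) + 6*(0)*conj(0)]
      = (1/24)[(8) + (8) + (0) + (4) + (0) + (4) + (0) + (0) + (0)] = 24/24 = 1
  <chi_7*chi_8, chi_6> = (1/24)[1*(4)*conj(2) + 1*(-4)*conj(2) + 2*(0)*conj(1) + 2*(2)*conj(-1) + 2*(0)*conj(-2) + 2*(-2)*conj(-1) + 2*(0)*conj(1) + 6*(0)*conj(0) + 6*(0)*conj(0)]
      = (1/24)[(8) + (-8) + (0) + (-4) + (0) + (4) + (0) + (0) + (0)] = 0/24 = 0
  <chi_7*chi_8, chi_7> = (1/24)[1*(4)*conj(2) + 1*(-4)*conj(-2) + 2*(0)*conj(0) + 2*(2)*conj(-2) + 2*(0)*conj(0) + 2*(-2)*conj(2) + 2*(0)*conj(0) + 6*(0)*conj(0) + 6*(0)*conj(0)]
      = (1/24)[(8) + (8) + (0) + (-8) + (0) + (-8) + (0) + (0) + (0)] = 0/24 = 0
  <chi_7*chi_8, chi_8> = (1/24)[1*(4)*conj(2) + 1*(-4)*conj(2) + 2*(0)*conj(-1) + 2*(2)*conj(-1) + 2*(0)*conj(2) + 2*(-2)*conj(-1) + 2*(0)*conj(-1) + 6*(0)*conj(0) + 6*(0)*conj(0)]
      = (1/24)[(8) + (-8) + (0) + (-4) + (0) + (4) + (0) + (0) + (0)] = 0/24 = 0
  <chi_7*chi_8, chi_9> = (1/24)[1*(4)*conj(2) + 1*(-4)*conj(-2) + 2*(0)*conj(-sqrt(3)) + 2*(2)*conj(1) + 2*(0)*conj(0) + 2*(-2)*conj(-1) + 2*(0)*conj(sqrt(3)) + 6*(0)*conj(0) + 6*(0)*conj(0)]
      = (1/24)[(8) + (8) + (0) + (4) + (0) + (4) + (0) + (0) + (0)] = 24/24 = 1
Hence the multiplicities are chi_5: 1, chi_9: 1. Dimension check: dim(chi_7)*dim(chi_8) = 2*2 = 4 and sum (mult * dim) = 1*2 + 1*2 = 4.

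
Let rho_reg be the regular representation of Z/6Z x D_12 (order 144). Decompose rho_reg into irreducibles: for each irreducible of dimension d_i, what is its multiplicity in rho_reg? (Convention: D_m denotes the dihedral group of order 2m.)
Each irreducible V_i of dimension d_i appears with multiplicity d_i, i.e. rho_reg = (direct sum over all irreducibles V_i) d_i V_i. The irreducible dimensions for Z/6Z x D_12 are 1, 1, 1, 1, 1, 1, 1, 1, 1, 1, 1, 1, 1, 1, 1, 1, 1, 1, 1, 1, 1, 1, 1, 1, 2, 2, 2, 2, 2, 2, 2, 2, 2, 2, 2, 2, 2, 2, 2, 2, 2, 2, 2, 2, 2, 2, 2, 2, 2, 2, 2, 2, 2, 2: 24 irreducibles of dimension 1, each with multiplicity 1; 30 irreducibles of dimension 2, each with multiplicity 2. Total dimension 24*1*1 + 30*2*2 = 144 = |G|.

Argument: General theorem: in the regular representation of a finite group G, each irreducible appears with multiplicity equal to its dimension. Check: dim(rho_reg) = sum d_i^2 = 1 + 1 + 1 + 1 + 1 + 1 + 1 + 1 + 1 + 1 + 1 + 1 + 1 + 1 + 1 + 1 + 1 + 1 + 1 + 1 + 1 + 1 + 1 + 1 + 4 + 4 + 4 + 4 + 4 + 4 + 4 + 4 + 4 + 4 + 4 + 4 + 4 + 4 + 4 + 4 + 4 + 4 + 4 + 4 + 4 + 4 + 4 + 4 + 4 + 4 + 4 + 4 + 4 + 4 = 144 = |G|.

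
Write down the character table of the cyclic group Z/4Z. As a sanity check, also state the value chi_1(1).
Character table of Z/4Z (irreps indexed chi_0,...,chi_3 with chi_k(m) = zeta_4^(k*m), zeta_4 = exp(2*pi*i/4)):
  irrep \ class  {0} (size 1)  {1} (size 1)  {2} (size 1)  {3} (size 1)
  chi_0          1             1             1             1           
  chi_1          1             I             -1            -I          
  chi_2          1             -1            1             -1          
  chi_3          1             -I            -1            I           

Spot check: chi_1(1) = zeta_4^(1*1) = zeta_4^1 = I.

Z/4Z is abelian, so all 4 irreducible complex representations are 1-dimensional. They are given by chi_k(m) = zeta_4^(k*m) for k = 0,...,3. Row orthogonality: sum_m chi_k(m) conj(chi_l(m)) = 4 * [k = l].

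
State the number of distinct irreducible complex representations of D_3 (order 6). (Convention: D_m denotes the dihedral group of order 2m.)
3

Justification: The number of irreducible complex representations of a finite group equals its number of conjugacy classes. D_3 has 3 conjugacy classes ((n+3)/2 for n odd), so D_3 (order 6) has exactly 3 irreducible complex representations.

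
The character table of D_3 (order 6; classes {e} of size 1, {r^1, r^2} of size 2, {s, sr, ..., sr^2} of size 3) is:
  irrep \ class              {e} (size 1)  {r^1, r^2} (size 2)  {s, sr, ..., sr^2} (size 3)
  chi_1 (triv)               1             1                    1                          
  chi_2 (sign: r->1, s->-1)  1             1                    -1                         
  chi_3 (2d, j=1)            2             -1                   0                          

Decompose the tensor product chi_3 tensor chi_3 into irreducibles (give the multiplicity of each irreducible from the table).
chi_3 tensor chi_3 = chi_1 + chi_2 + chi_3 (all other irreducibles have multiplicity 0).

Justification: The character of a tensor product is the pointwise product (chi_3 * chi_3)(C) = chi_3(C) * chi_3(C):
  {e}: (2)*(2), {r^1, r^2}: (-1)*(-1), {s, sr, ..., sr^2}: (0)*(0)
so (chi_3 * chi_3) takes values
  {e} -> 4, {r^1, r^2} -> 1, {s, sr, ..., sr^2} -> 0.
Now take the inner product of this character with each irreducible chi from the table, <chi_3*chi_3, chi> = (1/6) sum_C |C| (chi_3*chi_3)(C) conj(chi(C)):
  <chi_3*chi_3, chi_1> = (1/6)[1*(4)*conj(1) + 2*(1)*conj(1) + 3*(0)*conj(1)]
      = (1/6)[(4) + (2) + (0)] = 6/6 = 1
  <chi_3*chi_3, chi_2> = (1/6)[1*(4)*conj(1) + 2*(1)*conj(1) + 3*(0)*conj(-1)]
      = (1/6)[(4) + (2) + (0)] = 6/6 = 1
  <chi_3*chi_3, chi_3> = (1/6)[1*(4)*conj(2) + 2*(1)*conj(-1) + 3*(0)*conj(0)]
      = (1/6)[(8) + (-2) + (0)] = 6/6 = 1
Hence the multiplicities are chi_1: 1, chi_2: 1, chi_3: 1. Dimension check: dim(chi_3)*dim(chi_3) = 2*2 = 4 and sum (mult * dim) = 1*1 + 1*1 + 1*2 = 4.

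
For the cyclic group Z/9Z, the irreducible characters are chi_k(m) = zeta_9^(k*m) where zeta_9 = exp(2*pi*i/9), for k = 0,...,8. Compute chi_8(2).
chi_8(2) = zeta_9^16 = exp(-4*I*pi/9)

chi_8(2) = zeta_9^(8*2) = zeta_9^16. Since zeta_9^9 = 1, this equals zeta_9^7 = exp(2*pi*i*7/9) = exp(-4*I*pi/9).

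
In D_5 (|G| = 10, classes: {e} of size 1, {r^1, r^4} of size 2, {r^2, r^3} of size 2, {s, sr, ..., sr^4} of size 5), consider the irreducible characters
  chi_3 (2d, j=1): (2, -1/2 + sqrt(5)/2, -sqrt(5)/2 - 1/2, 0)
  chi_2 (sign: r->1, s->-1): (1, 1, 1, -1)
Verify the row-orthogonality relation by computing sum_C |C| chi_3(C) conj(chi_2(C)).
Sum = 0; so <chi_3, chi_2> = 0 (distinct irreducibles are orthogonal).

Details: Compute term by term over conjugacy classes (|C| * chi_3(C) * conj(chi_2(C))):
  1*(2)*conj(1) + 2*(-1/2 + sqrt(5)/2)*conj(1) + 2*(-sqrt(5)/2 - 1/2)*conj(1) + 5*(0)*conj(-1)
  = (2) + (-1 + sqrt(5)) + (-sqrt(5) - 1) + (0)
  = 0.
Dividing by |G| = 10 gives 0/10 = 0, matching the row-orthogonality relation <chi_3, chi_2> = [chi_3 = chi_2].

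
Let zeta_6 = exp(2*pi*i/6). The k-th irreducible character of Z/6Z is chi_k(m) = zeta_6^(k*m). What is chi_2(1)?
chi_2(1) = zeta_6^2 = exp(2*I*pi/3)

Working: chi_2(1) = zeta_6^(2*1) = zeta_6^2. Since zeta_6^6 = 1, this equals zeta_6^2 = exp(2*pi*i*2/6) = exp(2*I*pi/3).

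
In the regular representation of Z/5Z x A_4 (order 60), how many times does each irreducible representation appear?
Each irreducible V_i of dimension d_i appears with multiplicity d_i, i.e. rho_reg = (direct sum over all irreducibles V_i) d_i V_i. The irreducible dimensions for Z/5Z x A_4 are 1, 1, 1, 1, 1, 1, 1, 1, 1, 1, 1, 1, 1, 1, 1, 3, 3, 3, 3, 3: 15 irreducibles of dimension 1, each with multiplicity 1; 5 irreducibles of dimension 3, each with multiplicity 3. Total dimension 15*1*1 + 5*3*3 = 60 = |G|.

Why: General theorem: in the regular representation of a finite group G, each irreducible appears with multiplicity equal to its dimension. Check: dim(rho_reg) = sum d_i^2 = 1 + 1 + 1 + 1 + 1 + 1 + 1 + 1 + 1 + 1 + 1 + 1 + 1 + 1 + 1 + 9 + 9 + 9 + 9 + 9 = 60 = |G|.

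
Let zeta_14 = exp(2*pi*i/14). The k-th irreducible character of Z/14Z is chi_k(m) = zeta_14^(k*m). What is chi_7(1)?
chi_7(1) = zeta_14^7 = -1

Solution. chi_7(1) = zeta_14^(7*1) = zeta_14^7. Since zeta_14^14 = 1, this equals zeta_14^7 = exp(2*pi*i*7/14) = -1.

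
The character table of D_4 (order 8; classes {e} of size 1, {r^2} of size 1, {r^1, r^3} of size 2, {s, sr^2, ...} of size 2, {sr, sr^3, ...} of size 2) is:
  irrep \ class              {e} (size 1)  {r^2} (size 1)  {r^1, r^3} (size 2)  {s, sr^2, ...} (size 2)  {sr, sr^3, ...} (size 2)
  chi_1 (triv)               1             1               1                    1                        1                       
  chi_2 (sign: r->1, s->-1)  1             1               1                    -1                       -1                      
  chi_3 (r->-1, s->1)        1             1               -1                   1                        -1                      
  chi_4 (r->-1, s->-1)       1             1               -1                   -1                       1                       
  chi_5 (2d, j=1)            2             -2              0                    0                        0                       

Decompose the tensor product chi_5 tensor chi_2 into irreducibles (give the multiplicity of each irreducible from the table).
chi_5 tensor chi_2 = chi_5 (all other irreducibles have multiplicity 0).

Details: The character of a tensor product is the pointwise product (chi_5 * chi_2)(C) = chi_5(C) * chi_2(C):
  {e}: (2)*(1), {r^2}: (-2)*(1), {r^1, r^3}: (0)*(1), {s, sr^2, ...}: (0)*(-1), {sr, sr^3, ...}: (0)*(-1)
so (chi_5 * chi_2) takes values
  {e} -> 2, {r^2} -> -2, {r^1, r^3} -> 0, {s, sr^2, ...} -> 0, {sr, sr^3, ...} -> 0.
Now take the inner product of this character with each irreducible chi from the table, <chi_5*chi_2, chi> = (1/8) sum_C |C| (chi_5*chi_2)(C) conj(chi(C)):
  <chi_5*chi_2, chi_1> = (1/8)[1*(2)*conj(1) + 1*(-2)*conj(1) + 2*(0)*conj(1) + 2*(0)*conj(1) + 2*(0)*conj(1)]
      = (1/8)[(2) + (-2) + (0) + (0) + (0)] = 0/8 = 0
  <chi_5*chi_2, chi_2> = (1/8)[1*(2)*conj(1) + 1*(-2)*conj(1) + 2*(0)*conj(1) + 2*(0)*conj(-1) + 2*(0)*conj(-1)]
      = (1/8)[(2) + (-2) + (0) + (0) + (0)] = 0/8 = 0
  <chi_5*chi_2, chi_3> = (1/8)[1*(2)*conj(1) + 1*(-2)*conj(1) + 2*(0)*conj(-1) + 2*(0)*conj(1) + 2*(0)*conj(-1)]
      = (1/8)[(2) + (-2) + (0) + (0) + (0)] = 0/8 = 0
  <chi_5*chi_2, chi_4> = (1/8)[1*(2)*conj(1) + 1*(-2)*conj(1) + 2*(0)*conj(-1) + 2*(0)*conj(-1) + 2*(0)*conj(1)]
      = (1/8)[(2) + (-2) + (0) + (0) + (0)] = 0/8 = 0
  <chi_5*chi_2, chi_5> = (1/8)[1*(2)*conj(2) + 1*(-2)*conj(-2) + 2*(0)*conj(0) + 2*(0)*conj(0) + 2*(0)*conj(0)]
      = (1/8)[(4) + (4) + (0) + (0) + (0)] = 8/8 = 1
Hence the multiplicities are chi_5: 1. Dimension check: dim(chi_5)*dim(chi_2) = 2*1 = 2 and sum (mult * dim) = 1*2 = 2.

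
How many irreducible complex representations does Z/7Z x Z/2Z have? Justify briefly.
14

Solution. The number of irreducible complex representations of a finite group equals its number of conjugacy classes. Z/7Z x Z/2Z is abelian of order 14, so every element is its own conjugacy class: 14 classes, so Z/7Z x Z/2Z (order 14) has exactly 14 irreducible complex representations.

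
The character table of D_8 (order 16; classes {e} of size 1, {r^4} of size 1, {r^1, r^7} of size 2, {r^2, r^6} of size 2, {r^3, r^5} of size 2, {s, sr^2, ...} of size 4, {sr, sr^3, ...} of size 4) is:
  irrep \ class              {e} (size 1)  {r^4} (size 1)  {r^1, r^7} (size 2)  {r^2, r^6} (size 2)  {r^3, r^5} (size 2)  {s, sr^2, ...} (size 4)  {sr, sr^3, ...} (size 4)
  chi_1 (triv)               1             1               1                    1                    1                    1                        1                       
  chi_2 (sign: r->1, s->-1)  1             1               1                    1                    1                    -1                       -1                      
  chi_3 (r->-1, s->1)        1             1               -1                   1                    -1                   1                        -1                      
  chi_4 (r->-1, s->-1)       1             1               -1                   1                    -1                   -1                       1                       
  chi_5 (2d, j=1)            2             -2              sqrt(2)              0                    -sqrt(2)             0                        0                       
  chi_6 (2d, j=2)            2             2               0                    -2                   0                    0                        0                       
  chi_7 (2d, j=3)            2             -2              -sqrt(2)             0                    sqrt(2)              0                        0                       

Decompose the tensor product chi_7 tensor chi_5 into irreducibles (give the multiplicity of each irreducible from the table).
chi_7 tensor chi_5 = chi_3 + chi_4 + chi_6 (all other irreducibles have multiplicity 0).

Justification: The character of a tensor product is the pointwise product (chi_7 * chi_5)(C) = chi_7(C) * chi_5(C):
  {e}: (2)*(2), {r^4}: (-2)*(-2), {r^1, r^7}: (-sqrt(2))*(sqrt(2)), {r^2, r^6}: (0)*(0), {r^3, r^5}: (sqrt(2))*(-sqrt(2)), {s, sr^2, ...}: (0)*(0), {sr, sr^3, ...}: (0)*(0)
so (chi_7 * chi_5) takes values
  {e} -> 4, {r^4} -> 4, {r^1, r^7} -> -2, {r^2, r^6} -> 0, {r^3, r^5} -> -2, {s, sr^2, ...} -> 0, {sr, sr^3, ...} -> 0.
Now take the inner product of this character with each irreducible chi from the table, <chi_7*chi_5, chi> = (1/16) sum_C |C| (chi_7*chi_5)(C) conj(chi(C)):
  <chi_7*chi_5, chi_1> = (1/16)[1*(4)*conj(1) + 1*(4)*conj(1) + 2*(-2)*conj(1) + 2*(0)*conj(1) + 2*(-2)*conj(1) + 4*(0)*conj(1) + 4*(0)*conj(1)]
      = (1/16)[(4) + (4) + (-4) + (0) + (-4) + (0) + (0)] = 0/16 = 0
  <chi_7*chi_5, chi_2> = (1/16)[1*(4)*conj(1) + 1*(4)*conj(1) + 2*(-2)*conj(1) + 2*(0)*conj(1) + 2*(-2)*conj(1) + 4*(0)*conj(-1) + 4*(0)*conj(-1)]
      = (1/16)[(4) + (4) + (-4) + (0) + (-4) + (0) + (0)] = 0/16 = 0
  <chi_7*chi_5, chi_3> = (1/16)[1*(4)*conj(1) + 1*(4)*conj(1) + 2*(-2)*conj(-1) + 2*(0)*conj(1) + 2*(-2)*conj(-1) + 4*(0)*conj(1) + 4*(0)*conj(-1)]
      = (1/16)[(4) + (4) + (4) + (0) + (4) + (0) + (0)] = 16/16 = 1
  <chi_7*chi_5, chi_4> = (1/16)[1*(4)*conj(1) + 1*(4)*conj(1) + 2*(-2)*conj(-1) + 2*(0)*conj(1) + 2*(-2)*conj(-1) + 4*(0)*conj(-1) + 4*(0)*conj(1)]
      = (1/16)[(4) + (4) + (4) + (0) + (4) + (0) + (0)] = 16/16 = 1
  <chi_7*chi_5, chi_5> = (1/16)[1*(4)*conj(2) + 1*(4)*conj(-2) + 2*(-2)*conj(sqrt(2)) + 2*(0)*conj(0) + 2*(-2)*conj(-sqrt(2)) + 4*(0)*conj(0) + 4*(0)*conj(0)]
      = (1/16)[(8) + (-8) + (-4*sqrt(2)) + (0) + (4*sqrt(2)) + (0) + (0)] = 0/16 = 0
  <chi_7*chi_5, chi_6> = (1/16)[1*(4)*conj(2) + 1*(4)*conj(2) + 2*(-2)*conj(0) + 2*(0)*conj(-2) + 2*(-2)*conj(0) + 4*(0)*conj(0) + 4*(0)*conj(0)]
      = (1/16)[(8) + (8) + (0) + (0) + (0) + (0) + (0)] = 16/16 = 1
  <chi_7*chi_5, chi_7> = (1/16)[1*(4)*conj(2) + 1*(4)*conj(-2) + 2*(-2)*conj(-sqrt(2)) + 2*(0)*conj(0) + 2*(-2)*conj(sqrt(2)) + 4*(0)*conj(0) + 4*(0)*conj(0)]
      = (1/16)[(8) + (-8) + (4*sqrt(2)) + (0) + (-4*sqrt(2)) + (0) + (0)] = 0/16 = 0
Hence the multiplicities are chi_3: 1, chi_4: 1, chi_6: 1. Dimension check: dim(chi_7)*dim(chi_5) = 2*2 = 4 and sum (mult * dim) = 1*1 + 1*1 + 1*2 = 4.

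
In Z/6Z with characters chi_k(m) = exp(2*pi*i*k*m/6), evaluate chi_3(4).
chi_3(4) = zeta_6^12 = 1

chi_3(4) = zeta_6^(3*4) = zeta_6^12. Since zeta_6^6 = 1, this equals zeta_6^0 = exp(2*pi*i*0/6) = 1.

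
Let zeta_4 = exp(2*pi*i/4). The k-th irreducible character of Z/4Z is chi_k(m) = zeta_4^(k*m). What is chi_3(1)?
chi_3(1) = zeta_4^3 = -I

Justification: chi_3(1) = zeta_4^(3*1) = zeta_4^3. Since zeta_4^4 = 1, this equals zeta_4^3 = exp(2*pi*i*3/4) = -I.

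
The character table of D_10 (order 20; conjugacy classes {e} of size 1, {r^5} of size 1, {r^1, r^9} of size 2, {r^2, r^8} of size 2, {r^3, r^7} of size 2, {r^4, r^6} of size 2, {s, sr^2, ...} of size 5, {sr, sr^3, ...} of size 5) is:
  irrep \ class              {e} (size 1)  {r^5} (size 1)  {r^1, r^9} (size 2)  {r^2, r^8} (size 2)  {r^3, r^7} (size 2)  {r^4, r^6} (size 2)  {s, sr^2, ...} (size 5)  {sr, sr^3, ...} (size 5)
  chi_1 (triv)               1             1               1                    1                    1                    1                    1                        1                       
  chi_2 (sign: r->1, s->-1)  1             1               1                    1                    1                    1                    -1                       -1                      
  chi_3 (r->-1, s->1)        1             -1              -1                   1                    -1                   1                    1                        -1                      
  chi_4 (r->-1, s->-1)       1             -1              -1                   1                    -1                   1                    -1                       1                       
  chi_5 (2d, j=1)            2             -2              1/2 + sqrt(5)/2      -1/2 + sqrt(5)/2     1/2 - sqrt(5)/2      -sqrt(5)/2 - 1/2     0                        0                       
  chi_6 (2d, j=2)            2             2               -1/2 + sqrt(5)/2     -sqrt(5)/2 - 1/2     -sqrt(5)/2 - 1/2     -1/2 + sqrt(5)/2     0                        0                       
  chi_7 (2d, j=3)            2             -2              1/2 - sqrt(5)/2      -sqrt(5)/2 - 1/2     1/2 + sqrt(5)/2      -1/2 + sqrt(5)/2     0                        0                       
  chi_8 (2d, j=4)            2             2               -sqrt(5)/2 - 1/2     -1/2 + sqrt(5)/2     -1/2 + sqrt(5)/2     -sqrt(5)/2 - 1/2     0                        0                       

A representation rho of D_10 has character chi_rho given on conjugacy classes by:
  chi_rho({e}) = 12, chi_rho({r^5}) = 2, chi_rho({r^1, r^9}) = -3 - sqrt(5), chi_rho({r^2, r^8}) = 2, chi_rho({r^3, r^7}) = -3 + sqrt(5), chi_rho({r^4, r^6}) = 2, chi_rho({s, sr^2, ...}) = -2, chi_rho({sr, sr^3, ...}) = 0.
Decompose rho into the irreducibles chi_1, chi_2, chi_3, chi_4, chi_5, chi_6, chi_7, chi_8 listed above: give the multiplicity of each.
Multiplicities: chi_1: 0, chi_2: 1, chi_3: 1, chi_4: 2, chi_5: 0, chi_6: 1, chi_7: 1, chi_8: 2.

Explanation: Use <chi_rho, chi> = (1/|G|) sum_C |C| * chi_rho(C) * conj(chi(C)) with |G| = 20 for each irreducible chi in the table:
  <chi_rho, chi_1> = (1/20)[1*(12)*conj(1) + 1*(2)*conj(1) + 2*(-3 - sqrt(5))*conj(1) + 2*(2)*conj(1) + 2*(-3 + sqrt(5))*conj(1) + 2*(2)*conj(1) + 5*(-2)*conj(1) + 5*(0)*conj(1)]
      = (1/20)[(12) + (2) + (-6 - 2*sqrt(5)) + (4) + (-6 + 2*sqrt(5)) + (4) + (-10) + (0)] = 0/20 = 0
  <chi_rho, chi_2> = (1/20)[1*(12)*conj(1) + 1*(2)*conj(1) + 2*(-3 - sqrt(5))*conj(1) + 2*(2)*conj(1) + 2*(-3 + sqrt(5))*conj(1) + 2*(2)*conj(1) + 5*(-2)*conj(-1) + 5*(0)*conj(-1)]
      = (1/20)[(12) + (2) + (-6 - 2*sqrt(5)) + (4) + (-6 + 2*sqrt(5)) + (4) + (10) + (0)] = 20/20 = 1
  <chi_rho, chi_3> = (1/20)[1*(12)*conj(1) + 1*(2)*conj(-1) + 2*(-3 - sqrt(5))*conj(-1) + 2*(2)*conj(1) + 2*(-3 + sqrt(5))*conj(-1) + 2*(2)*conj(1) + 5*(-2)*conj(1) + 5*(0)*conj(-1)]
      = (1/20)[(12) + (-2) + (2*sqrt(5) + 6) + (4) + (6 - 2*sqrt(5)) + (4) + (-10) + (0)] = 20/20 = 1
  <chi_rho, chi_4> = (1/20)[1*(12)*conj(1) + 1*(2)*conj(-1) + 2*(-3 - sqrt(5))*conj(-1) + 2*(2)*conj(1) + 2*(-3 + sqrt(5))*conj(-1) + 2*(2)*conj(1) + 5*(-2)*conj(-1) + 5*(0)*conj(1)]
      = (1/20)[(12) + (-2) + (2*sqrt(5) + 6) + (4) + (6 - 2*sqrt(5)) + (4) + (10) + (0)] = 40/20 = 2
  <chi_rho, chi_5> = (1/20)[1*(12)*conj(2) + 1*(2)*conj(-2) + 2*(-3 - sqrt(5))*conj(1/2 + sqrt(5)/2) + 2*(2)*conj(-1/2 + sqrt(5)/2) + 2*(-3 + sqrt(5))*conj(1/2 - sqrt(5)/2) + 2*(2)*conj(-sqrt(5)/2 - 1/2) + 5*(-2)*conj(0) + 5*(0)*conj(0)]
      = (1/20)[(24) + (-4) + (-4*sqrt(5) - 8) + (-2 + 2*sqrt(5)) + (-8 + 4*sqrt(5)) + (-2*sqrt(5) - 2) + (0) + (0)] = 0/20 = 0
  <chi_rho, chi_6> = (1/20)[1*(12)*conj(2) + 1*(2)*conj(2) + 2*(-3 - sqrt(5))*conj(-1/2 + sqrt(5)/2) + 2*(2)*conj(-sqrt(5)/2 - 1/2) + 2*(-3 + sqrt(5))*conj(-sqrt(5)/2 - 1/2) + 2*(2)*conj(-1/2 + sqrt(5)/2) + 5*(-2)*conj(0) + 5*(0)*conj(0)]
      = (1/20)[(24) + (4) + (-2*sqrt(5) - 2) + (-2*sqrt(5) - 2) + (-2 + 2*sqrt(5)) + (-2 + 2*sqrt(5)) + (0) + (0)] = 20/20 = 1
  <chi_rho, chi_7> = (1/20)[1*(12)*conj(2) + 1*(2)*conj(-2) + 2*(-3 - sqrt(5))*conj(1/2 - sqrt(5)/2) + 2*(2)*conj(-sqrt(5)/2 - 1/2) + 2*(-3 + sqrt(5))*conj(1/2 + sqrt(5)/2) + 2*(2)*conj(-1/2 + sqrt(5)/2) + 5*(-2)*conj(0) + 5*(0)*conj(0)]
      = (1/20)[(24) + (-4) + (2 + 2*sqrt(5)) + (-2*sqrt(5) - 2) + (2 - 2*sqrt(5)) + (-2 + 2*sqrt(5)) + (0) + (0)] = 20/20 = 1
  <chi_rho, chi_8> = (1/20)[1*(12)*conj(2) + 1*(2)*conj(2) + 2*(-3 - sqrt(5))*conj(-sqrt(5)/2 - 1/2) + 2*(2)*conj(-1/2 + sqrt(5)/2) + 2*(-3 + sqrt(5))*conj(-1/2 + sqrt(5)/2) + 2*(2)*conj(-sqrt(5)/2 - 1/2) + 5*(-2)*conj(0) + 5*(0)*conj(0)]
      = (1/20)[(24) + (4) + (8 + 4*sqrt(5)) + (-2 + 2*sqrt(5)) + (8 - 4*sqrt(5)) + (-2*sqrt(5) - 2) + (0) + (0)] = 40/20 = 2
Dimension check: dim(rho) = sum (mult * dim) = 0*1 + 1*1 + 1*1 + 2*1 + 0*2 + 1*2 + 1*2 + 2*2 = 12 = chi_rho(e) = 12.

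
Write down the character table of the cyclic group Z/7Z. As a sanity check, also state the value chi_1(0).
Character table of Z/7Z (irreps indexed chi_0,...,chi_6 with chi_k(m) = zeta_7^(k*m), zeta_7 = exp(2*pi*i/7)):
  irrep \ class  {0} (size 1)  {1} (size 1)    {2} (size 1)    {3} (size 1)    {4} (size 1)    {5} (size 1)    {6} (size 1)  
  chi_0          1             1               1               1               1               1               1             
  chi_1          1             exp(2*I*pi/7)   exp(4*I*pi/7)   exp(6*I*pi/7)   exp(-6*I*pi/7)  exp(-4*I*pi/7)  exp(-2*I*pi/7)
  chi_2          1             exp(4*I*pi/7)   exp(-6*I*pi/7)  exp(-2*I*pi/7)  exp(2*I*pi/7)   exp(6*I*pi/7)   exp(-4*I*pi/7)
  chi_3          1             exp(6*I*pi/7)   exp(-2*I*pi/7)  exp(4*I*pi/7)   exp(-4*I*pi/7)  exp(2*I*pi/7)   exp(-6*I*pi/7)
  chi_4          1             exp(-6*I*pi/7)  exp(2*I*pi/7)   exp(-4*I*pi/7)  exp(4*I*pi/7)   exp(-2*I*pi/7)  exp(6*I*pi/7) 
  chi_5          1             exp(-4*I*pi/7)  exp(6*I*pi/7)   exp(2*I*pi/7)   exp(-2*I*pi/7)  exp(-6*I*pi/7)  exp(4*I*pi/7) 
  chi_6          1             exp(-2*I*pi/7)  exp(-4*I*pi/7)  exp(-6*I*pi/7)  exp(6*I*pi/7)   exp(4*I*pi/7)   exp(2*I*pi/7) 

Spot check: chi_1(0) = zeta_7^(1*0) = zeta_7^0 = 1.

Solution. Z/7Z is abelian, so all 7 irreducible complex representations are 1-dimensional. They are given by chi_k(m) = zeta_7^(k*m) for k = 0,...,6. Row orthogonality: sum_m chi_k(m) conj(chi_l(m)) = 7 * [k = l].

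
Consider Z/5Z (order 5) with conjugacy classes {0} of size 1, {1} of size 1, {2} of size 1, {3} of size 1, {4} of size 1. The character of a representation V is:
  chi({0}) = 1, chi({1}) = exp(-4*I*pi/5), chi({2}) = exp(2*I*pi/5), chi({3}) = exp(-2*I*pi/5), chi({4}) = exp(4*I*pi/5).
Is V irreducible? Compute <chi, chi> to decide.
Irreducible: <chi, chi> = 1.

Solution. <chi, chi> = (1/|G|) sum_C |C| * |chi(C)|^2 = (1/5)[1*|1|^2 + 1*|exp(-4*I*pi/5)|^2 + 1*|exp(2*I*pi/5)|^2 + 1*|exp(-2*I*pi/5)|^2 + 1*|exp(4*I*pi/5)|^2]
  = (1/5)[(1) + (1) + (1) + (1) + (1)] = 5/5 = 1.
(Exp terms are combined using exp(i*s)*conj(exp(i*t)) = exp(i*(s-t)), and sums of them are collapsed using the identity that for every m > 1 the m distinct m-th roots of unity sum to 0, e.g. 1 + exp(2*I*pi/3) + exp(-2*I*pi/3) = 0.)
A character is irreducible iff <chi, chi> = 1, so this representation is irreducible.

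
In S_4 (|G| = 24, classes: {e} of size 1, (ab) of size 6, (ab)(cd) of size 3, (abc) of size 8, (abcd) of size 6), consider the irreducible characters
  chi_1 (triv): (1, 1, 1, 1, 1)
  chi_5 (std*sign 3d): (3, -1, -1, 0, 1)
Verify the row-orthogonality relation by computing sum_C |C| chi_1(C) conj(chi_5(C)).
Sum = 0; so <chi_1, chi_5> = 0 (distinct irreducibles are orthogonal).

Justification: Compute term by term over conjugacy classes (|C| * chi_1(C) * conj(chi_5(C))):
  1*(1)*conj(3) + 6*(1)*conj(-1) + 3*(1)*conj(-1) + 8*(1)*conj(0) + 6*(1)*conj(1)
  = (3) + (-6) + (-3) + (0) + (6)
  = 0.
Dividing by |G| = 24 gives 0/24 = 0, matching the row-orthogonality relation <chi_1, chi_5> = [chi_1 = chi_5].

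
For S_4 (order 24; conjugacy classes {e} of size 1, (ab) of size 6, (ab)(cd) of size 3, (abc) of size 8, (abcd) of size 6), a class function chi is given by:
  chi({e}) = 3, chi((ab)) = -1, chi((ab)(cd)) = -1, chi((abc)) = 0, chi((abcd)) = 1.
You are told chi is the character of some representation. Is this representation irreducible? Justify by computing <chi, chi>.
Irreducible: <chi, chi> = 1.

Why: <chi, chi> = (1/|G|) sum_C |C| * |chi(C)|^2 = (1/24)[1*|3|^2 + 6*|-1|^2 + 3*|-1|^2 + 8*|0|^2 + 6*|1|^2]
  = (1/24)[(9) + (6) + (3) + (0) + (6)] = 24/24 = 1.
A character is irreducible iff <chi, chi> = 1, so this representation is irreducible.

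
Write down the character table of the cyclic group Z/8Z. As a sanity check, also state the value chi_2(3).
Character table of Z/8Z (irreps indexed chi_0,...,chi_7 with chi_k(m) = zeta_8^(k*m), zeta_8 = exp(2*pi*i/8)):
  irrep \ class  {0} (size 1)  {1} (size 1)    {2} (size 1)  {3} (size 1)    {4} (size 1)  {5} (size 1)    {6} (size 1)  {7} (size 1)  
  chi_0          1             1               1             1               1             1               1             1             
  chi_1          1             exp(I*pi/4)     I             exp(3*I*pi/4)   -1            exp(-3*I*pi/4)  -I            exp(-I*pi/4)  
  chi_2          1             I               -1            -I              1             I               -1            -I            
  chi_3          1             exp(3*I*pi/4)   -I            exp(I*pi/4)     -1            exp(-I*pi/4)    I             exp(-3*I*pi/4)
  chi_4          1             -1              1             -1              1             -1              1             -1            
  chi_5          1             exp(-3*I*pi/4)  I             exp(-I*pi/4)    -1            exp(I*pi/4)     -I            exp(3*I*pi/4) 
  chi_6          1             -I              -1            I               1             -I              -1            I             
  chi_7          1             exp(-I*pi/4)    -I            exp(-3*I*pi/4)  -1            exp(3*I*pi/4)   I             exp(I*pi/4)   

Spot check: chi_2(3) = zeta_8^(2*3) = zeta_8^6 = -I.

Solution. Z/8Z is abelian, so all 8 irreducible complex representations are 1-dimensional. They are given by chi_k(m) = zeta_8^(k*m) for k = 0,...,7. Row orthogonality: sum_m chi_k(m) conj(chi_l(m)) = 8 * [k = l].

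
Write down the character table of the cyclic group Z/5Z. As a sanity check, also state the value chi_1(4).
Character table of Z/5Z (irreps indexed chi_0,...,chi_4 with chi_k(m) = zeta_5^(k*m), zeta_5 = exp(2*pi*i/5)):
  irrep \ class  {0} (size 1)  {1} (size 1)    {2} (size 1)    {3} (size 1)    {4} (size 1)  
  chi_0          1             1               1               1               1             
  chi_1          1             exp(2*I*pi/5)   exp(4*I*pi/5)   exp(-4*I*pi/5)  exp(-2*I*pi/5)
  chi_2          1             exp(4*I*pi/5)   exp(-2*I*pi/5)  exp(2*I*pi/5)   exp(-4*I*pi/5)
  chi_3          1             exp(-4*I*pi/5)  exp(2*I*pi/5)   exp(-2*I*pi/5)  exp(4*I*pi/5) 
  chi_4          1             exp(-2*I*pi/5)  exp(-4*I*pi/5)  exp(4*I*pi/5)   exp(2*I*pi/5) 

Spot check: chi_1(4) = zeta_5^(1*4) = zeta_5^4 = exp(-2*I*pi/5).

Explanation: Z/5Z is abelian, so all 5 irreducible complex representations are 1-dimensional. They are given by chi_k(m) = zeta_5^(k*m) for k = 0,...,4. Row orthogonality: sum_m chi_k(m) conj(chi_l(m)) = 5 * [k = l].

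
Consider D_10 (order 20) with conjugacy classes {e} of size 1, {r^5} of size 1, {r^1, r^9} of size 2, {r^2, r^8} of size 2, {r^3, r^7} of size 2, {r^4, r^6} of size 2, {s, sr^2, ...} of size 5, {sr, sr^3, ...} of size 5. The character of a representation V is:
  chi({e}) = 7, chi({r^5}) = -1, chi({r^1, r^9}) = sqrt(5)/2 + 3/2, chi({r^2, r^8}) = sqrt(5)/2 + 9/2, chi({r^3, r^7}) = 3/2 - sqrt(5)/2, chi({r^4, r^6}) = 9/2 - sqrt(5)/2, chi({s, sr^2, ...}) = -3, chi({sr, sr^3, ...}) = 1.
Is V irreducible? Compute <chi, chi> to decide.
Not irreducible (reducible): <chi, chi> = 10 > 1.

Derivation: <chi, chi> = (1/|G|) sum_C |C| * |chi(C)|^2 = (1/20)[1*|7|^2 + 1*|-1|^2 + 2*|sqrt(5)/2 + 3/2|^2 + 2*|sqrt(5)/2 + 9/2|^2 + 2*|3/2 - sqrt(5)/2|^2 + 2*|9/2 - sqrt(5)/2|^2 + 5*|-3|^2 + 5*|1|^2]
  = (1/20)[(49) + (1) + (3*sqrt(5) + 7) + (9*sqrt(5) + 43) + (7 - 3*sqrt(5)) + (43 - 9*sqrt(5)) + (45) + (5)] = 200/20 = 10.
A character is irreducible iff <chi, chi> = 1, so this representation is reducible.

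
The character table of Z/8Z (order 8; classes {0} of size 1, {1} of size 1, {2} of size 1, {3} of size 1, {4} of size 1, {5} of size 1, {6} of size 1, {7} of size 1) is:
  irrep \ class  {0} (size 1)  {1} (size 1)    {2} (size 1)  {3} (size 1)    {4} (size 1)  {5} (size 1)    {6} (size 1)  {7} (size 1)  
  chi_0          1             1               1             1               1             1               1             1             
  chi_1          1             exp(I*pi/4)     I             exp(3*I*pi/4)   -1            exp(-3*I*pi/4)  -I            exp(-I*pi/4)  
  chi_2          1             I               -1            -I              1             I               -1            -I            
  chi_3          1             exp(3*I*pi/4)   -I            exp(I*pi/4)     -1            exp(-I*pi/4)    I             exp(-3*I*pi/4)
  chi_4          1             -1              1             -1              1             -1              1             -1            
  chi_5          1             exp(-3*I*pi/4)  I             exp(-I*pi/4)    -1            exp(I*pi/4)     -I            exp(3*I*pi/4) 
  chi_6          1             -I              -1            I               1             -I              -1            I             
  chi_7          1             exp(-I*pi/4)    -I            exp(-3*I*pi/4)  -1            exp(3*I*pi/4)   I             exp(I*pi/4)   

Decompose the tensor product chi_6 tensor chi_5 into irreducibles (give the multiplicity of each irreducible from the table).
chi_6 tensor chi_5 = chi_3 (all other irreducibles have multiplicity 0).

Derivation: The character of a tensor product is the pointwise product (chi_6 * chi_5)(C) = chi_6(C) * chi_5(C):
  {0}: (1)*(1), {1}: (-I)*(exp(-3*I*pi/4)), {2}: (-1)*(I), {3}: (I)*(exp(-I*pi/4)), {4}: (1)*(-1), {5}: (-I)*(exp(I*pi/4)), {6}: (-1)*(-I), {7}: (I)*(exp(3*I*pi/4))
so (chi_6 * chi_5) takes values
  {0} -> 1, {1} -> -exp(-I*pi/4), {2} -> -I, {3} -> exp(I*pi/4), {4} -> -1, {5} -> -exp(3*I*pi/4), {6} -> I, {7} -> exp(-3*I*pi/4).
Now take the inner product of this character with each irreducible chi from the table, <chi_6*chi_5, chi> = (1/8) sum_C |C| (chi_6*chi_5)(C) conj(chi(C)):
  <chi_6*chi_5, chi_0> = (1/8)[1*(1)*conj(1) + 1*(-exp(-I*pi/4))*conj(1) + 1*(-I)*conj(1) + 1*(exp(I*pi/4))*conj(1) + 1*(-1)*conj(1) + 1*(-exp(3*I*pi/4))*conj(1) + 1*(I)*conj(1) + 1*(exp(-3*I*pi/4))*conj(1)]
      = (1/8)[(1) + (-exp(-I*pi/4)) + (-I) + (exp(I*pi/4)) + (-1) + (-exp(3*I*pi/4)) + (I) + (exp(-3*I*pi/4))] = 0/8 = 0
  <chi_6*chi_5, chi_1> = (1/8)[1*(1)*conj(1) + 1*(-exp(-I*pi/4))*conj(exp(I*pi/4)) + 1*(-I)*conj(I) + 1*(exp(I*pi/4))*conj(exp(3*I*pi/4)) + 1*(-1)*conj(-1) + 1*(-exp(3*I*pi/4))*conj(exp(-3*I*pi/4)) + 1*(I)*conj(-I) + 1*(exp(-3*I*pi/4))*conj(exp(-I*pi/4))]
      = (1/8)[(1) + (I) + (-1) + (-I) + (1) + (I) + (-1) + (-I)] = 0/8 = 0
  <chi_6*chi_5, chi_2> = (1/8)[1*(1)*conj(1) + 1*(-exp(-I*pi/4))*conj(I) + 1*(-I)*conj(-1) + 1*(exp(I*pi/4))*conj(-I) + 1*(-1)*conj(1) + 1*(-exp(3*I*pi/4))*conj(I) + 1*(I)*conj(-1) + 1*(exp(-3*I*pi/4))*conj(-I)]
      = (1/8)[(1) + (exp(I*pi/4)) + (I) + (exp(3*I*pi/4)) + (-1) + (exp(-3*I*pi/4)) + (-I) + (exp(-I*pi/4))] = 0/8 = 0
  <chi_6*chi_5, chi_3> = (1/8)[1*(1)*conj(1) + 1*(-exp(-I*pi/4))*conj(exp(3*I*pi/4)) + 1*(-I)*conj(-I) + 1*(exp(I*pi/4))*conj(exp(I*pi/4)) + 1*(-1)*conj(-1) + 1*(-exp(3*I*pi/4))*conj(exp(-I*pi/4)) + 1*(I)*conj(I) + 1*(exp(-3*I*pi/4))*conj(exp(-3*I*pi/4))]
      = (1/8)[(1) + (1) + (1) + (1) + (1) + (1) + (1) + (1)] = 8/8 = 1
  <chi_6*chi_5, chi_4> = (1/8)[1*(1)*conj(1) + 1*(-exp(-I*pi/4))*conj(-1) + 1*(-I)*conj(1) + 1*(exp(I*pi/4))*conj(-1) + 1*(-1)*conj(1) + 1*(-exp(3*I*pi/4))*conj(-1) + 1*(I)*conj(1) + 1*(exp(-3*I*pi/4))*conj(-1)]
      = (1/8)[(1) + (exp(-I*pi/4)) + (-I) + (-exp(I*pi/4)) + (-1) + (exp(3*I*pi/4)) + (I) + (-exp(-3*I*pi/4))] = 0/8 = 0
  <chi_6*chi_5, chi_5> = (1/8)[1*(1)*conj(1) + 1*(-exp(-I*pi/4))*conj(exp(-3*I*pi/4)) + 1*(-I)*conj(I) + 1*(exp(I*pi/4))*conj(exp(-I*pi/4)) + 1*(-1)*conj(-1) + 1*(-exp(3*I*pi/4))*conj(exp(I*pi/4)) + 1*(I)*conj(-I) + 1*(exp(-3*I*pi/4))*conj(exp(3*I*pi/4))]
      = (1/8)[(1) + (-I) + (-1) + (I) + (1) + (-I) + (-1) + (I)] = 0/8 = 0
  <chi_6*chi_5, chi_6> = (1/8)[1*(1)*conj(1) + 1*(-exp(-I*pi/4))*conj(-I) + 1*(-I)*conj(-1) + 1*(exp(I*pi/4))*conj(I) + 1*(-1)*conj(1) + 1*(-exp(3*I*pi/4))*conj(-I) + 1*(I)*conj(-1) + 1*(exp(-3*I*pi/4))*conj(I)]
      = (1/8)[(1) + (-exp(I*pi/4)) + (I) + (-exp(3*I*pi/4)) + (-1) + (-exp(-3*I*pi/4)) + (-I) + (-exp(-I*pi/4))] = 0/8 = 0
  <chi_6*chi_5, chi_7> = (1/8)[1*(1)*conj(1) + 1*(-exp(-I*pi/4))*conj(exp(-I*pi/4)) + 1*(-I)*conj(-I) + 1*(exp(I*pi/4))*conj(exp(-3*I*pi/4)) + 1*(-1)*conj(-1) + 1*(-exp(3*I*pi/4))*conj(exp(3*I*pi/4)) + 1*(I)*conj(I) + 1*(exp(-3*I*pi/4))*conj(exp(I*pi/4))]
      = (1/8)[(1) + (-1) + (1) + (-1) + (1) + (-1) + (1) + (-1)] = 0/8 = 0
(Exp terms are combined using exp(i*s)*conj(exp(i*t)) = exp(i*(s-t)), and sums of them are collapsed using the identity that for every m > 1 the m distinct m-th roots of unity sum to 0, e.g. 1 + exp(2*I*pi/3) + exp(-2*I*pi/3) = 0.)
Hence the multiplicities are chi_3: 1. Dimension check: dim(chi_6)*dim(chi_5) = 1*1 = 1 and sum (mult * dim) = 1*1 = 1.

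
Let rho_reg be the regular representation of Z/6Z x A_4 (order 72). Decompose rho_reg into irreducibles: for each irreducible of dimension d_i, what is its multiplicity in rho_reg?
Each irreducible V_i of dimension d_i appears with multiplicity d_i, i.e. rho_reg = (direct sum over all irreducibles V_i) d_i V_i. The irreducible dimensions for Z/6Z x A_4 are 1, 1, 1, 1, 1, 1, 1, 1, 1, 1, 1, 1, 1, 1, 1, 1, 1, 1, 3, 3, 3, 3, 3, 3: 18 irreducibles of dimension 1, each with multiplicity 1; 6 irreducibles of dimension 3, each with multiplicity 3. Total dimension 18*1*1 + 6*3*3 = 72 = |G|.

Reasoning: General theorem: in the regular representation of a finite group G, each irreducible appears with multiplicity equal to its dimension. Check: dim(rho_reg) = sum d_i^2 = 1 + 1 + 1 + 1 + 1 + 1 + 1 + 1 + 1 + 1 + 1 + 1 + 1 + 1 + 1 + 1 + 1 + 1 + 9 + 9 + 9 + 9 + 9 + 9 = 72 = |G|.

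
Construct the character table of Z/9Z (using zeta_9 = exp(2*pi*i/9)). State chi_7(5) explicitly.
Character table of Z/9Z (irreps indexed chi_0,...,chi_8 with chi_k(m) = zeta_9^(k*m), zeta_9 = exp(2*pi*i/9)):
  irrep \ class  {0} (size 1)  {1} (size 1)    {2} (size 1)    {3} (size 1)    {4} (size 1)    {5} (size 1)    {6} (size 1)    {7} (size 1)    {8} (size 1)  
  chi_0          1             1               1               1               1               1               1               1               1             
  chi_1          1             exp(2*I*pi/9)   exp(4*I*pi/9)   exp(2*I*pi/3)   exp(8*I*pi/9)   exp(-8*I*pi/9)  exp(-2*I*pi/3)  exp(-4*I*pi/9)  exp(-2*I*pi/9)
  chi_2          1             exp(4*I*pi/9)   exp(8*I*pi/9)   exp(-2*I*pi/3)  exp(-2*I*pi/9)  exp(2*I*pi/9)   exp(2*I*pi/3)   exp(-8*I*pi/9)  exp(-4*I*pi/9)
  chi_3          1             exp(2*I*pi/3)   exp(-2*I*pi/3)  1               exp(2*I*pi/3)   exp(-2*I*pi/3)  1               exp(2*I*pi/3)   exp(-2*I*pi/3)
  chi_4          1             exp(8*I*pi/9)   exp(-2*I*pi/9)  exp(2*I*pi/3)   exp(-4*I*pi/9)  exp(4*I*pi/9)   exp(-2*I*pi/3)  exp(2*I*pi/9)   exp(-8*I*pi/9)
  chi_5          1             exp(-8*I*pi/9)  exp(2*I*pi/9)   exp(-2*I*pi/3)  exp(4*I*pi/9)   exp(-4*I*pi/9)  exp(2*I*pi/3)   exp(-2*I*pi/9)  exp(8*I*pi/9) 
  chi_6          1             exp(-2*I*pi/3)  exp(2*I*pi/3)   1               exp(-2*I*pi/3)  exp(2*I*pi/3)   1               exp(-2*I*pi/3)  exp(2*I*pi/3) 
  chi_7          1             exp(-4*I*pi/9)  exp(-8*I*pi/9)  exp(2*I*pi/3)   exp(2*I*pi/9)   exp(-2*I*pi/9)  exp(-2*I*pi/3)  exp(8*I*pi/9)   exp(4*I*pi/9) 
  chi_8          1             exp(-2*I*pi/9)  exp(-4*I*pi/9)  exp(-2*I*pi/3)  exp(-8*I*pi/9)  exp(8*I*pi/9)   exp(2*I*pi/3)   exp(4*I*pi/9)   exp(2*I*pi/9) 

Spot check: chi_7(5) = zeta_9^(7*5) = zeta_9^35 = exp(-2*I*pi/9).

Working: Z/9Z is abelian, so all 9 irreducible complex representations are 1-dimensional. They are given by chi_k(m) = zeta_9^(k*m) for k = 0,...,8. Row orthogonality: sum_m chi_k(m) conj(chi_l(m)) = 9 * [k = l].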